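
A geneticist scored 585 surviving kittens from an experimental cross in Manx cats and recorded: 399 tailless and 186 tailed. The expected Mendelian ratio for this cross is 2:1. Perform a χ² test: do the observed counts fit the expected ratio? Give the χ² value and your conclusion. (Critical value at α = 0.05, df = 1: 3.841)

0.623; consistent

The 2:1 ratio has 3 parts, so with N = 585 the expected counts are:
  tailless: 585 × 2/3 = 390
  tailed: 585 × 1/3 = 195
χ² = Σ (O − E)² / E
  tailless: (399 − 390)² / 390 = 0.2077
  tailed: (186 − 195)² / 195 = 0.4154
χ² = 0.2077 + 0.4154 = 0.6231 ≈ 0.623
Degrees of freedom = 2 − 1 = 1; critical value at α = 0.05 is 3.841.
Since 0.623 < 3.841, we fail to reject the null hypothesis — the data are consistent with the 2:1 ratio.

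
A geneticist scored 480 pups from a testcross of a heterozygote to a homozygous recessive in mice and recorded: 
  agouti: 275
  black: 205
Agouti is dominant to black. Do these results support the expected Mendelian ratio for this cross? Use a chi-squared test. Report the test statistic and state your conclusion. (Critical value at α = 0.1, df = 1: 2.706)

A testcross of a heterozygote (Aa × aa) gives a 1:1 phenotypic ratio.
Expected counts for N = 480 under a 1:1 ratio (total parts = 2):
  agouti: 480 × 1/2 = 240
  black: 480 × 1/2 = 240
χ² = Σ (O − E)² / E
  agouti: (275 − 240)² / 240 = 5.1042
  black: (205 − 240)² / 240 = 5.1042
χ² = 5.1042 + 5.1042 = 10.2084 ≈ 10.208
Degrees of freedom = 2 − 1 = 1; critical value at α = 0.1 is 2.706.
Since 10.208 > 2.706, we reject the null hypothesis — the data do not fit the 1:1 ratio.

10.208; not consistent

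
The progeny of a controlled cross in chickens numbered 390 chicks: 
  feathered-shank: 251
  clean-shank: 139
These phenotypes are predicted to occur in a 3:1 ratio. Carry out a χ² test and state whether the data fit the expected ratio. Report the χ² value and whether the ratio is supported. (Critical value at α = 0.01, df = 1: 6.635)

23.552; not consistent

The 3:1 ratio has 4 parts, so with N = 390 the expected counts are:
  feathered-shank: 390 × 3/4 = 292.5
  clean-shank: 390 × 1/4 = 97.5
χ² = Σ (O − E)² / E
  feathered-shank: (251 − 292.5)² / 292.5 = 5.8880
  clean-shank: (139 − 97.5)² / 97.5 = 17.6641
χ² = 5.8880 + 17.6641 = 23.5521 ≈ 23.552
Degrees of freedom = 2 − 1 = 1; critical value at α = 0.01 is 6.635.
Since 23.552 > 6.635, we reject the null hypothesis — the data do not fit the 3:1 ratio.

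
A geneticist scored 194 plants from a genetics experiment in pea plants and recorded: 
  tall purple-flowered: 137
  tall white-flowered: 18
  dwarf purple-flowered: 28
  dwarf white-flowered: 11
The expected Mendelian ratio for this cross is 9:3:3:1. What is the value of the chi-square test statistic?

The 9:3:3:1 ratio has 16 parts, so with N = 194 the expected counts are:
  tall purple-flowered: 194 × 9/16 = 109.125
  tall white-flowered: 194 × 3/16 = 36.375
  dwarf purple-flowered: 194 × 3/16 = 36.375
  dwarf white-flowered: 194 × 1/16 = 12.125
χ² = Σ (O − E)² / E
  tall purple-flowered: (137 − 109.125)² / 109.125 = 7.1204
  tall white-flowered: (18 − 36.375)² / 36.375 = 9.2822
  dwarf purple-flowered: (28 − 36.375)² / 36.375 = 1.9283
  dwarf white-flowered: (11 − 12.125)² / 12.125 = 0.1044
χ² = 7.1204 + 9.2822 + 1.9283 + 0.1044 = 18.4353 ≈ 18.435

18.435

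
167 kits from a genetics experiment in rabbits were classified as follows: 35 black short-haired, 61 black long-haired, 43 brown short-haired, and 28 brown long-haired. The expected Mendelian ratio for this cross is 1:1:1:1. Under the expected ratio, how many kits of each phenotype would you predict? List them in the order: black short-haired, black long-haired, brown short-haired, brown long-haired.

41.75, 41.75, 41.75, 41.75

Expected counts for N = 167 under a 1:1:1:1 ratio (total parts = 4):
  black short-haired: 167 × 1/4 = 41.75
  black long-haired: 167 × 1/4 = 41.75
  brown short-haired: 167 × 1/4 = 41.75
  brown long-haired: 167 × 1/4 = 41.75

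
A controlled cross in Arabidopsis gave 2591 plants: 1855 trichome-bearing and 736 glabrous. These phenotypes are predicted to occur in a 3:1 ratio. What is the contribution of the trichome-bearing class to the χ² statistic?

The 3:1 ratio has 4 parts, so with N = 2591 the expected counts are:
  trichome-bearing: 2591 × 3/4 = 1943.25
  glabrous: 2591 × 1/4 = 647.75
Contribution of trichome-bearing: (1855 − 1943.25)² / 1943.25 = 4.0078

4.008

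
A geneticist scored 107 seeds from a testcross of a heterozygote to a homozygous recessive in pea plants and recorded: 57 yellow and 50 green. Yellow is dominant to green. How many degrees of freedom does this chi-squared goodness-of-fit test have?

1

A testcross of a heterozygote (Aa × aa) gives a 1:1 phenotypic ratio.
A goodness-of-fit test with 2 phenotype classes has df = 2 − 1 = 1.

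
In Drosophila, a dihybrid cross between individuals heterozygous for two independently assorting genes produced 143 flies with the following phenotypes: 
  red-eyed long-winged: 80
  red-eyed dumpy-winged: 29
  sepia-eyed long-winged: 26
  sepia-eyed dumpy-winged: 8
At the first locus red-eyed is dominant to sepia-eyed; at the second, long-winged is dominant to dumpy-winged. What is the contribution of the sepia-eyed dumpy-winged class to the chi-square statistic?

0.098

A dihybrid F₂ with independent assortment and complete dominance at both loci gives a 9:3:3:1 phenotypic ratio.
Total ratio parts = 16. Expected numbers out of 143:
  red-eyed long-winged: 143 × 9/16 = 80.4375
  red-eyed dumpy-winged: 143 × 3/16 = 26.8125
  sepia-eyed long-winged: 143 × 3/16 = 26.8125
  sepia-eyed dumpy-winged: 143 × 1/16 = 8.9375
Contribution of sepia-eyed dumpy-winged: (8 − 8.9375)² / 8.9375 = 0.0983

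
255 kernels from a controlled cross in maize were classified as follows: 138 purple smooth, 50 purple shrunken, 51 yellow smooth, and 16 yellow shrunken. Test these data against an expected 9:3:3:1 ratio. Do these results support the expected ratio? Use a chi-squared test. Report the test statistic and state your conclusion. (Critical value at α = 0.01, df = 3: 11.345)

Total ratio parts = 16. Expected numbers out of 255:
  purple smooth: 255 × 9/16 = 143.4375
  purple shrunken: 255 × 3/16 = 47.8125
  yellow smooth: 255 × 3/16 = 47.8125
  yellow shrunken: 255 × 1/16 = 15.9375
χ² = Σ (O − E)² / E
  purple smooth: (138 − 143.4375)² / 143.4375 = 0.2061
  purple shrunken: (50 − 47.8125)² / 47.8125 = 0.1001
  yellow smooth: (51 − 47.8125)² / 47.8125 = 0.2125
  yellow shrunken: (16 − 15.9375)² / 15.9375 = 0.0002
χ² = 0.2061 + 0.1001 + 0.2125 + 0.0002 = 0.5189 ≈ 0.519
Degrees of freedom = 4 − 1 = 3; critical value at α = 0.01 is 11.345.
Since 0.519 < 11.345, we fail to reject the null hypothesis — the data are consistent with the 9:3:3:1 ratio.

0.519; consistent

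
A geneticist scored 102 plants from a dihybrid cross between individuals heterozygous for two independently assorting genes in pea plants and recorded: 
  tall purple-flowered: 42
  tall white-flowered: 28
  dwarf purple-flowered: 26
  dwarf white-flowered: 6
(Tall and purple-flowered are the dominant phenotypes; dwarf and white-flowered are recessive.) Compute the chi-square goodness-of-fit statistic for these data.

10.732

A dihybrid F₂ with independent assortment and complete dominance at both loci gives a 9:3:3:1 phenotypic ratio.
Total ratio parts = 16. Expected numbers out of 102:
  tall purple-flowered: 102 × 9/16 = 57.375
  tall white-flowered: 102 × 3/16 = 19.125
  dwarf purple-flowered: 102 × 3/16 = 19.125
  dwarf white-flowered: 102 × 1/16 = 6.375
χ² = Σ (O − E)² / E
  tall purple-flowered: (42 − 57.375)² / 57.375 = 4.1201
  tall white-flowered: (28 − 19.125)² / 19.125 = 4.1185
  dwarf purple-flowered: (26 − 19.125)² / 19.125 = 2.4714
  dwarf white-flowered: (6 − 6.375)² / 6.375 = 0.0221
χ² = 4.1201 + 4.1185 + 2.4714 + 0.0221 = 10.7321 ≈ 10.732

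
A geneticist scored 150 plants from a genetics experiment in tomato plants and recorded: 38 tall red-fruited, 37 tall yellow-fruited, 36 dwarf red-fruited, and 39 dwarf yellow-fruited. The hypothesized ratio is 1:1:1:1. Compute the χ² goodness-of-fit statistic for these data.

0.133

The 1:1:1:1 ratio has 4 parts, so with N = 150 the expected counts are:
  tall red-fruited: 150 × 1/4 = 37.5
  tall yellow-fruited: 150 × 1/4 = 37.5
  dwarf red-fruited: 150 × 1/4 = 37.5
  dwarf yellow-fruited: 150 × 1/4 = 37.5
χ² = Σ (O − E)² / E
  tall red-fruited: (38 − 37.5)² / 37.5 = 0.0067
  tall yellow-fruited: (37 − 37.5)² / 37.5 = 0.0067
  dwarf red-fruited: (36 − 37.5)² / 37.5 = 0.0600
  dwarf yellow-fruited: (39 − 37.5)² / 37.5 = 0.0600
χ² = 0.0067 + 0.0067 + 0.0600 + 0.0600 = 0.1334 ≈ 0.133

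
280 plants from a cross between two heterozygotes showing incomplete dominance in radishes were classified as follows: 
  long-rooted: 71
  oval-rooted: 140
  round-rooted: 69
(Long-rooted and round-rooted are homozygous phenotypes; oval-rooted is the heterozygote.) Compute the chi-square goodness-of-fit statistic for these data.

0.029

With incomplete dominance, a heterozygote × heterozygote cross gives a 1:2:1 phenotypic ratio.
Under the 1:2:1 hypothesis (Σ ratio = 4, N = 280):
  long-rooted: 280 × 1/4 = 70
  oval-rooted: 280 × 2/4 = 140
  round-rooted: 280 × 1/4 = 70
χ² = Σ (O − E)² / E
  long-rooted: (71 − 70)² / 70 = 0.0143
  oval-rooted: (140 − 140)² / 140 = 0.0000
  round-rooted: (69 − 70)² / 70 = 0.0143
χ² = 0.0143 + 0.0000 + 0.0143 = 0.0286 ≈ 0.029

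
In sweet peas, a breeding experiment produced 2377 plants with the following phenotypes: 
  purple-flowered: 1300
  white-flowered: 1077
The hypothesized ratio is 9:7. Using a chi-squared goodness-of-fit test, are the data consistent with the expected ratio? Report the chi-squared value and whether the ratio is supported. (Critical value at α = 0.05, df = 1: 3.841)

Total ratio parts = 16. Expected numbers out of 2377:
  purple-flowered: 2377 × 9/16 = 1337.0625
  white-flowered: 2377 × 7/16 = 1039.9375
χ² = Σ (O − E)² / E
  purple-flowered: (1300 − 1337.0625)² / 1337.0625 = 1.0273
  white-flowered: (1077 − 1039.9375)² / 1039.9375 = 1.3209
χ² = 1.0273 + 1.3209 = 2.3482 ≈ 2.348
Degrees of freedom = 2 − 1 = 1; critical value at α = 0.05 is 3.841.
Since 2.348 < 3.841, we fail to reject the null hypothesis — the data are consistent with the 9:7 ratio.

2.348; consistent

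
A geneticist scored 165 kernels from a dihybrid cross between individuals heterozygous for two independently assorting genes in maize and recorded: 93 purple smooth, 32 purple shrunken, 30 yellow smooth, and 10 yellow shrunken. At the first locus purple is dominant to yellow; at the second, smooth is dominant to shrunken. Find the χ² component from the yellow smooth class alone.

A dihybrid F₂ with independent assortment and complete dominance at both loci gives a 9:3:3:1 phenotypic ratio.
Expected counts for N = 165 under a 9:3:3:1 ratio (total parts = 16):
  purple smooth: 165 × 9/16 = 92.8125
  purple shrunken: 165 × 3/16 = 30.9375
  yellow smooth: 165 × 3/16 = 30.9375
  yellow shrunken: 165 × 1/16 = 10.3125
Contribution of yellow smooth: (30 − 30.9375)² / 30.9375 = 0.0284

0.028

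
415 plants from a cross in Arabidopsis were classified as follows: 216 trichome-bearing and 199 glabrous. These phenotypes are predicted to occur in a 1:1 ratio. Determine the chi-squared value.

0.696

Total ratio parts = 2. Expected numbers out of 415:
  trichome-bearing: 415 × 1/2 = 207.5
  glabrous: 415 × 1/2 = 207.5
χ² = Σ (O − E)² / E
  trichome-bearing: (216 − 207.5)² / 207.5 = 0.3482
  glabrous: (199 − 207.5)² / 207.5 = 0.3482
χ² = 0.3482 + 0.3482 = 0.6964 ≈ 0.696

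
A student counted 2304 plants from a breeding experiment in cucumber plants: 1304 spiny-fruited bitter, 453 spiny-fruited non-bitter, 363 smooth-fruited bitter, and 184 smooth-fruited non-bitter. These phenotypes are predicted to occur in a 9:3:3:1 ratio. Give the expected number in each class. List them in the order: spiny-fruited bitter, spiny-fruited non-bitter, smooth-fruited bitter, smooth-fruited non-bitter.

Under the 9:3:3:1 hypothesis (Σ ratio = 16, N = 2304):
  spiny-fruited bitter: 2304 × 9/16 = 1296
  spiny-fruited non-bitter: 2304 × 3/16 = 432
  smooth-fruited bitter: 2304 × 3/16 = 432
  smooth-fruited non-bitter: 2304 × 1/16 = 144

1296, 432, 432, 144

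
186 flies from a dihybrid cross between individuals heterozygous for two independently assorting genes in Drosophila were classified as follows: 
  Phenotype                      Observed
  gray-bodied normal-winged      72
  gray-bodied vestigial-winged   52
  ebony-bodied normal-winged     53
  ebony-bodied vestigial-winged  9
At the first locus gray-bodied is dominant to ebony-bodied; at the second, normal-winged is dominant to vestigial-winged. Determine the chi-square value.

A dihybrid F₂ with independent assortment and complete dominance at both loci gives a 9:3:3:1 phenotypic ratio.
Under the 9:3:3:1 hypothesis (Σ ratio = 16, N = 186):
  gray-bodied normal-winged: 186 × 9/16 = 104.625
  gray-bodied vestigial-winged: 186 × 3/16 = 34.875
  ebony-bodied normal-winged: 186 × 3/16 = 34.875
  ebony-bodied vestigial-winged: 186 × 1/16 = 11.625
χ² = Σ (O − E)² / E
  gray-bodied normal-winged: (72 − 104.625)² / 104.625 = 10.1734
  gray-bodied vestigial-winged: (52 − 34.875)² / 34.875 = 8.4091
  ebony-bodied normal-winged: (53 − 34.875)² / 34.875 = 9.4198
  ebony-bodied vestigial-winged: (9 − 11.625)² / 11.625 = 0.5927
χ² = 10.1734 + 8.4091 + 9.4198 + 0.5927 = 28.595

28.595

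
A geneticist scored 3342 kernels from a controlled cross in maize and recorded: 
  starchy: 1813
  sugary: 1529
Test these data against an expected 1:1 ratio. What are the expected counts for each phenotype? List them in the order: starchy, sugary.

The 1:1 ratio has 2 parts, so with N = 3342 the expected counts are:
  starchy: 3342 × 1/2 = 1671
  sugary: 3342 × 1/2 = 1671

1671, 1671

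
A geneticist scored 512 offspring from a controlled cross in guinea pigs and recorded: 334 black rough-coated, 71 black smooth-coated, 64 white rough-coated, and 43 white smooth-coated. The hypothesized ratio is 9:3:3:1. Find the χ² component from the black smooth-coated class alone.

Under the 9:3:3:1 hypothesis (Σ ratio = 16, N = 512):
  black rough-coated: 512 × 9/16 = 288
  black smooth-coated: 512 × 3/16 = 96
  white rough-coated: 512 × 3/16 = 96
  white smooth-coated: 512 × 1/16 = 32
Contribution of black smooth-coated: (71 − 96)² / 96 = 6.5104

6.510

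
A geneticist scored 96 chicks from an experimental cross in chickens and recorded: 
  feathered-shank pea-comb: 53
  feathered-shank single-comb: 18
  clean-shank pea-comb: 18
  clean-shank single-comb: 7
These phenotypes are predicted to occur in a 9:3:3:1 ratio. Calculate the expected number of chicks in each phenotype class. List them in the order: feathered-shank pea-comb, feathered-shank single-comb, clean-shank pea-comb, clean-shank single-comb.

Under the 9:3:3:1 hypothesis (Σ ratio = 16, N = 96):
  feathered-shank pea-comb: 96 × 9/16 = 54
  feathered-shank single-comb: 96 × 3/16 = 18
  clean-shank pea-comb: 96 × 3/16 = 18
  clean-shank single-comb: 96 × 1/16 = 6

54, 18, 18, 6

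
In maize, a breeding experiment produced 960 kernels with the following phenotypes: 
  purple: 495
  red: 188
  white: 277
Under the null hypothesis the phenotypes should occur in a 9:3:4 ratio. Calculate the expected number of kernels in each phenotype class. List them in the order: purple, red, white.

Total ratio parts = 16. Expected numbers out of 960:
  purple: 960 × 9/16 = 540
  red: 960 × 3/16 = 180
  white: 960 × 4/16 = 240

540, 180, 240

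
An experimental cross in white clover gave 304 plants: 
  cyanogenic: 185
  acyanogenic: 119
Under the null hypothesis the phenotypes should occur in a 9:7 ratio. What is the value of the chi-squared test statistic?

Under the 9:7 hypothesis (Σ ratio = 16, N = 304):
  cyanogenic: 304 × 9/16 = 171
  acyanogenic: 304 × 7/16 = 133
χ² = Σ (O − E)² / E
  cyanogenic: (185 − 171)² / 171 = 1.1462
  acyanogenic: (119 − 133)² / 133 = 1.4737
χ² = 1.1462 + 1.4737 = 2.6199 ≈ 2.620

2.620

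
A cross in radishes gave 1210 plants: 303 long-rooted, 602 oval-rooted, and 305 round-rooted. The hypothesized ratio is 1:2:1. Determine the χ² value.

Total ratio parts = 4. Expected numbers out of 1210:
  long-rooted: 1210 × 1/4 = 302.5
  oval-rooted: 1210 × 2/4 = 605
  round-rooted: 1210 × 1/4 = 302.5
χ² = Σ (O − E)² / E
  long-rooted: (303 − 302.5)² / 302.5 = 0.0008
  oval-rooted: (602 − 605)² / 605 = 0.0149
  round-rooted: (305 − 302.5)² / 302.5 = 0.0207
χ² = 0.0008 + 0.0149 + 0.0207 = 0.0364 ≈ 0.036

0.036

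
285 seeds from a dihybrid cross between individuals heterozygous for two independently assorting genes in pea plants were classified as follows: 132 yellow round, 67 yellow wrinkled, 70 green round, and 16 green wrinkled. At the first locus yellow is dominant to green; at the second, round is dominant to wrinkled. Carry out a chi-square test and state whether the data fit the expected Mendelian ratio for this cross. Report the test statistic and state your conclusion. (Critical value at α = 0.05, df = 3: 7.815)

13.760; not consistent

A dihybrid F₂ with independent assortment and complete dominance at both loci gives a 9:3:3:1 phenotypic ratio.
Total ratio parts = 16. Expected numbers out of 285:
  yellow round: 285 × 9/16 = 160.3125
  yellow wrinkled: 285 × 3/16 = 53.4375
  green round: 285 × 3/16 = 53.4375
  green wrinkled: 285 × 1/16 = 17.8125
χ² = Σ (O − E)² / E
  yellow round: (132 − 160.3125)² / 160.3125 = 5.0002
  yellow wrinkled: (67 − 53.4375)² / 53.4375 = 3.4422
  green round: (70 − 53.4375)² / 53.4375 = 5.1334
  green wrinkled: (16 − 17.8125)² / 17.8125 = 0.1844
χ² = 5.0002 + 3.4422 + 5.1334 + 0.1844 = 13.7602 ≈ 13.760
Degrees of freedom = 4 − 1 = 3; critical value at α = 0.05 is 7.815.
Since 13.760 > 7.815, we reject the null hypothesis — the data do not fit the 9:3:3:1 ratio.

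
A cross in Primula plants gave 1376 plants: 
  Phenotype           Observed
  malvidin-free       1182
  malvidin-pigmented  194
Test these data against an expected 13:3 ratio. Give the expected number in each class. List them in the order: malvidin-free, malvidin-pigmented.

1118, 258

Total ratio parts = 16. Expected numbers out of 1376:
  malvidin-free: 1376 × 13/16 = 1118
  malvidin-pigmented: 1376 × 3/16 = 258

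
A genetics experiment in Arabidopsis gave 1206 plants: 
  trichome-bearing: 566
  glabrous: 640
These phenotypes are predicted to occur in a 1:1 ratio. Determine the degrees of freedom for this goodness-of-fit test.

A goodness-of-fit test with 2 phenotype classes has df = 2 − 1 = 1.

1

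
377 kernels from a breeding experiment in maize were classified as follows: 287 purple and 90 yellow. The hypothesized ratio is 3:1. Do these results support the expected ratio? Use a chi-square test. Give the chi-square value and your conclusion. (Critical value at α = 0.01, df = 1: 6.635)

0.256; consistent

Under the 3:1 hypothesis (Σ ratio = 4, N = 377):
  purple: 377 × 3/4 = 282.75
  yellow: 377 × 1/4 = 94.25
χ² = Σ (O − E)² / E
  purple: (287 − 282.75)² / 282.75 = 0.0639
  yellow: (90 − 94.25)² / 94.25 = 0.1916
χ² = 0.0639 + 0.1916 = 0.2555 ≈ 0.256
Degrees of freedom = 2 − 1 = 1; critical value at α = 0.01 is 6.635.
Since 0.256 < 6.635, we fail to reject the null hypothesis — the data are consistent with the 3:1 ratio.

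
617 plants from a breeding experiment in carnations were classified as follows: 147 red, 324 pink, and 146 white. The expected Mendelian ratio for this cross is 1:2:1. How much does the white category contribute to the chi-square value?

0.441

The 1:2:1 ratio has 4 parts, so with N = 617 the expected counts are:
  red: 617 × 1/4 = 154.25
  pink: 617 × 2/4 = 308.5
  white: 617 × 1/4 = 154.25
Contribution of white: (146 − 154.25)² / 154.25 = 0.4412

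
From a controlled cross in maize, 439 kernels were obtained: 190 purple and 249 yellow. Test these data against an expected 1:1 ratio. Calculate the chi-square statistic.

7.929

The 1:1 ratio has 2 parts, so with N = 439 the expected counts are:
  purple: 439 × 1/2 = 219.5
  yellow: 439 × 1/2 = 219.5
χ² = Σ (O − E)² / E
  purple: (190 − 219.5)² / 219.5 = 3.9647
  yellow: (249 − 219.5)² / 219.5 = 3.9647
χ² = 3.9647 + 3.9647 = 7.9294 ≈ 7.929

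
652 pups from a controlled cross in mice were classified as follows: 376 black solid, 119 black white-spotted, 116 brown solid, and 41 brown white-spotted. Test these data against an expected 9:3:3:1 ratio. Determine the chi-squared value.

0.641

The 9:3:3:1 ratio has 16 parts, so with N = 652 the expected counts are:
  black solid: 652 × 9/16 = 366.75
  black white-spotted: 652 × 3/16 = 122.25
  brown solid: 652 × 3/16 = 122.25
  brown white-spotted: 652 × 1/16 = 40.75
χ² = Σ (O − E)² / E
  black solid: (376 − 366.75)² / 366.75 = 0.2333
  black white-spotted: (119 − 122.25)² / 122.25 = 0.0864
  brown solid: (116 − 122.25)² / 122.25 = 0.3195
  brown white-spotted: (41 − 40.75)² / 40.75 = 0.0015
χ² = 0.2333 + 0.0864 + 0.3195 + 0.0015 = 0.6407 ≈ 0.641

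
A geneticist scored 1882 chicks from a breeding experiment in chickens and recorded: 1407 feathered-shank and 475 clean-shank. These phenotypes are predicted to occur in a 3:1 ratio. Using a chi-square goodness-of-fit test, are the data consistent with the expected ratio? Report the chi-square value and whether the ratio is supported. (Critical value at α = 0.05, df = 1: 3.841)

Under the 3:1 hypothesis (Σ ratio = 4, N = 1882):
  feathered-shank: 1882 × 3/4 = 1411.5
  clean-shank: 1882 × 1/4 = 470.5
χ² = Σ (O − E)² / E
  feathered-shank: (1407 − 1411.5)² / 1411.5 = 0.0143
  clean-shank: (475 − 470.5)² / 470.5 = 0.0430
χ² = 0.0143 + 0.0430 = 0.0573 ≈ 0.057
Degrees of freedom = 2 − 1 = 1; critical value at α = 0.05 is 3.841.
Since 0.057 < 3.841, we fail to reject the null hypothesis — the data are consistent with the 3:1 ratio.

0.057; consistent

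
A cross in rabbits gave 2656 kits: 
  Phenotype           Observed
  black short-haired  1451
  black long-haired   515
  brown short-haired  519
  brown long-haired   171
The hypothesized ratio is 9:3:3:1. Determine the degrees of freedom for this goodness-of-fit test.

A goodness-of-fit test with 4 phenotype classes has df = 4 − 1 = 3.

3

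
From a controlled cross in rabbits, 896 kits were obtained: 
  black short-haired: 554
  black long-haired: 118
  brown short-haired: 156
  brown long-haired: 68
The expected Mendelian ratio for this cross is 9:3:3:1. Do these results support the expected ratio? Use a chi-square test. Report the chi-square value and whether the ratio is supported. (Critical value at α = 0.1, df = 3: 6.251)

23.270; not consistent

Total ratio parts = 16. Expected numbers out of 896:
  black short-haired: 896 × 9/16 = 504
  black long-haired: 896 × 3/16 = 168
  brown short-haired: 896 × 3/16 = 168
  brown long-haired: 896 × 1/16 = 56
χ² = Σ (O − E)² / E
  black short-haired: (554 − 504)² / 504 = 4.9603
  black long-haired: (118 − 168)² / 168 = 14.8810
  brown short-haired: (156 − 168)² / 168 = 0.8571
  brown long-haired: (68 − 56)² / 56 = 2.5714
χ² = 4.9603 + 14.8810 + 0.8571 + 2.5714 = 23.2698 ≈ 23.270
Degrees of freedom = 4 − 1 = 3; critical value at α = 0.1 is 6.251.
Since 23.270 > 6.251, we reject the null hypothesis — the data do not fit the 9:3:3:1 ratio.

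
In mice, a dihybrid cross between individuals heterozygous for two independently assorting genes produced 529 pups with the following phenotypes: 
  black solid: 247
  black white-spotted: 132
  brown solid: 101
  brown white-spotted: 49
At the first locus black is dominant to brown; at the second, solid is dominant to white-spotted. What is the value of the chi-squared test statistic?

A dihybrid F₂ with independent assortment and complete dominance at both loci gives a 9:3:3:1 phenotypic ratio.
Expected counts for N = 529 under a 9:3:3:1 ratio (total parts = 16):
  black solid: 529 × 9/16 = 297.5625
  black white-spotted: 529 × 3/16 = 99.1875
  brown solid: 529 × 3/16 = 99.1875
  brown white-spotted: 529 × 1/16 = 33.0625
χ² = Σ (O − E)² / E
  black solid: (247 − 297.5625)² / 297.5625 = 8.5917
  black white-spotted: (132 − 99.1875)² / 99.1875 = 10.8548
  brown solid: (101 − 99.1875)² / 99.1875 = 0.0331
  brown white-spotted: (49 − 33.0625)² / 33.0625 = 7.6825
χ² = 8.5917 + 10.8548 + 0.0331 + 7.6825 = 27.1621 ≈ 27.162

27.162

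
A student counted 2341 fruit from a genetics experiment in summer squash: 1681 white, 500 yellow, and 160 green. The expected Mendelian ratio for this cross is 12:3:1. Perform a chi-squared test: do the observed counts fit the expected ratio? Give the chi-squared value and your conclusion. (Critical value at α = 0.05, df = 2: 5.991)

12.958; not consistent

The 12:3:1 ratio has 16 parts, so with N = 2341 the expected counts are:
  white: 2341 × 12/16 = 1755.75
  yellow: 2341 × 3/16 = 438.9375
  green: 2341 × 1/16 = 146.3125
χ² = Σ (O − E)² / E
  white: (1681 − 1755.75)² / 1755.75 = 3.1824
  yellow: (500 − 438.9375)² / 438.9375 = 8.4947
  green: (160 − 146.3125)² / 146.3125 = 1.2805
χ² = 3.1824 + 8.4947 + 1.2805 = 12.9576 ≈ 12.958
Degrees of freedom = 3 − 1 = 2; critical value at α = 0.05 is 5.991.
Since 12.958 > 5.991, we reject the null hypothesis — the data do not fit the 12:3:1 ratio.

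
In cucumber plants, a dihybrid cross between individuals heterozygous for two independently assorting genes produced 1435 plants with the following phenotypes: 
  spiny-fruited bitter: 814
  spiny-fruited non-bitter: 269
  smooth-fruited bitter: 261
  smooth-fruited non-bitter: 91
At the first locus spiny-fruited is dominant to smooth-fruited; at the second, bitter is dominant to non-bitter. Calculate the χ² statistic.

A dihybrid F₂ with independent assortment and complete dominance at both loci gives a 9:3:3:1 phenotypic ratio.
Expected counts for N = 1435 under a 9:3:3:1 ratio (total parts = 16):
  spiny-fruited bitter: 1435 × 9/16 = 807.1875
  spiny-fruited non-bitter: 1435 × 3/16 = 269.0625
  smooth-fruited bitter: 1435 × 3/16 = 269.0625
  smooth-fruited non-bitter: 1435 × 1/16 = 89.6875
χ² = Σ (O − E)² / E
  spiny-fruited bitter: (814 − 807.1875)² / 807.1875 = 0.0575
  spiny-fruited non-bitter: (269 − 269.0625)² / 269.0625 = 0.0000
  smooth-fruited bitter: (261 − 269.0625)² / 269.0625 = 0.2416
  smooth-fruited non-bitter: (91 − 89.6875)² / 89.6875 = 0.0192
χ² = 0.0575 + 0.0000 + 0.2416 + 0.0192 = 0.3183 ≈ 0.318

0.318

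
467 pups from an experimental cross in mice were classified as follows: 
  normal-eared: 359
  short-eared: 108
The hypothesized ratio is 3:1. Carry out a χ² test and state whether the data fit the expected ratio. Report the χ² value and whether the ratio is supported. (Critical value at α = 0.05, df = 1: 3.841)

The 3:1 ratio has 4 parts, so with N = 467 the expected counts are:
  normal-eared: 467 × 3/4 = 350.25
  short-eared: 467 × 1/4 = 116.75
χ² = Σ (O − E)² / E
  normal-eared: (359 − 350.25)² / 350.25 = 0.2186
  short-eared: (108 − 116.75)² / 116.75 = 0.6558
χ² = 0.2186 + 0.6558 = 0.8744 ≈ 0.874
Degrees of freedom = 2 − 1 = 1; critical value at α = 0.05 is 3.841.
Since 0.874 < 3.841, we fail to reject the null hypothesis — the data are consistent with the 3:1 ratio.

0.874; consistent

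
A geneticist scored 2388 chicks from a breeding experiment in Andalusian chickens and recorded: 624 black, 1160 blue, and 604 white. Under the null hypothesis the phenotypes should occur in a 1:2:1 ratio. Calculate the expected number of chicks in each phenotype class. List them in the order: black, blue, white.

The 1:2:1 ratio has 4 parts, so with N = 2388 the expected counts are:
  black: 2388 × 1/4 = 597
  blue: 2388 × 2/4 = 1194
  white: 2388 × 1/4 = 597

597, 1194, 597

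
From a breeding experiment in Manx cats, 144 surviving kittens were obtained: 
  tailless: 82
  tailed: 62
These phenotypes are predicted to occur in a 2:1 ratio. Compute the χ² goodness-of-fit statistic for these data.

Expected counts for N = 144 under a 2:1 ratio (total parts = 3):
  tailless: 144 × 2/3 = 96
  tailed: 144 × 1/3 = 48
χ² = Σ (O − E)² / E
  tailless: (82 − 96)² / 96 = 2.0417
  tailed: (62 − 48)² / 48 = 4.0833
χ² = 2.0417 + 4.0833 = 6.125

6.125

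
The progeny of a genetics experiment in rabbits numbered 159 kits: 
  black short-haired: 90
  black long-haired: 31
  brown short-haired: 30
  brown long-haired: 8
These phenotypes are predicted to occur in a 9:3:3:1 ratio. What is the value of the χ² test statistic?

0.430

Total ratio parts = 16. Expected numbers out of 159:
  black short-haired: 159 × 9/16 = 89.4375
  black long-haired: 159 × 3/16 = 29.8125
  brown short-haired: 159 × 3/16 = 29.8125
  brown long-haired: 159 × 1/16 = 9.9375
χ² = Σ (O − E)² / E
  black short-haired: (90 − 89.4375)² / 89.4375 = 0.0035
  black long-haired: (31 − 29.8125)² / 29.8125 = 0.0473
  brown short-haired: (30 − 29.8125)² / 29.8125 = 0.0012
  brown long-haired: (8 − 9.9375)² / 9.9375 = 0.3778
χ² = 0.0035 + 0.0473 + 0.0012 + 0.3778 = 0.4298 ≈ 0.430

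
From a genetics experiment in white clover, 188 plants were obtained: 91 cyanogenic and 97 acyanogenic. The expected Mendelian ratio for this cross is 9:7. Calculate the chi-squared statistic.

The 9:7 ratio has 16 parts, so with N = 188 the expected counts are:
  cyanogenic: 188 × 9/16 = 105.75
  acyanogenic: 188 × 7/16 = 82.25
χ² = Σ (O − E)² / E
  cyanogenic: (91 − 105.75)² / 105.75 = 2.0573
  acyanogenic: (97 − 82.25)² / 82.25 = 2.6451
χ² = 2.0573 + 2.6451 = 4.7024 ≈ 4.702

4.702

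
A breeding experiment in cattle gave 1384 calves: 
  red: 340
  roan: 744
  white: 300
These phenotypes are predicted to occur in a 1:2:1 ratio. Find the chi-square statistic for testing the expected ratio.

The 1:2:1 ratio has 4 parts, so with N = 1384 the expected counts are:
  red: 1384 × 1/4 = 346
  roan: 1384 × 2/4 = 692
  white: 1384 × 1/4 = 346
χ² = Σ (O − E)² / E
  red: (340 − 346)² / 346 = 0.1040
  roan: (744 − 692)² / 692 = 3.9075
  white: (300 − 346)² / 346 = 6.1156
χ² = 0.1040 + 3.9075 + 6.1156 = 10.1271 ≈ 10.127

10.127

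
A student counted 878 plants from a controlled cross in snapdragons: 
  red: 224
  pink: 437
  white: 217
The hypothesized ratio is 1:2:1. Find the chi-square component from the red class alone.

Total ratio parts = 4. Expected numbers out of 878:
  red: 878 × 1/4 = 219.5
  pink: 878 × 2/4 = 439
  white: 878 × 1/4 = 219.5
Contribution of red: (224 − 219.5)² / 219.5 = 0.0923

0.092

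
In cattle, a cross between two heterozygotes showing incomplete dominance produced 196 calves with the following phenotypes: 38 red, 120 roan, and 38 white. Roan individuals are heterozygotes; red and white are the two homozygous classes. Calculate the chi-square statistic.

9.878

With incomplete dominance, a heterozygote × heterozygote cross gives a 1:2:1 phenotypic ratio.
Under the 1:2:1 hypothesis (Σ ratio = 4, N = 196):
  red: 196 × 1/4 = 49
  roan: 196 × 2/4 = 98
  white: 196 × 1/4 = 49
χ² = Σ (O − E)² / E
  red: (38 − 49)² / 49 = 2.4694
  roan: (120 − 98)² / 98 = 4.9388
  white: (38 − 49)² / 49 = 2.4694
χ² = 2.4694 + 4.9388 + 2.4694 = 9.8776 ≈ 9.878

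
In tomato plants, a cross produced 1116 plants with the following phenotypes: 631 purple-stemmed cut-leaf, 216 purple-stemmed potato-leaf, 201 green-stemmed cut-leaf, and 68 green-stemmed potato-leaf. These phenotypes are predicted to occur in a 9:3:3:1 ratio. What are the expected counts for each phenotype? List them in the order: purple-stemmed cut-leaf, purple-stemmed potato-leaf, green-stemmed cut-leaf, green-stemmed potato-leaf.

627.75, 209.25, 209.25, 69.75

Expected counts for N = 1116 under a 9:3:3:1 ratio (total parts = 16):
  purple-stemmed cut-leaf: 1116 × 9/16 = 627.75
  purple-stemmed potato-leaf: 1116 × 3/16 = 209.25
  green-stemmed cut-leaf: 1116 × 3/16 = 209.25
  green-stemmed potato-leaf: 1116 × 1/16 = 69.75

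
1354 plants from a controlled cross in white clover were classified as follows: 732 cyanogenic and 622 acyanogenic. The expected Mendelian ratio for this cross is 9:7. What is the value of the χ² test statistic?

The 9:7 ratio has 16 parts, so with N = 1354 the expected counts are:
  cyanogenic: 1354 × 9/16 = 761.625
  acyanogenic: 1354 × 7/16 = 592.375
χ² = Σ (O − E)² / E
  cyanogenic: (732 − 761.625)² / 761.625 = 1.1523
  acyanogenic: (622 − 592.375)² / 592.375 = 1.4816
χ² = 1.1523 + 1.4816 = 2.6339 ≈ 2.634

2.634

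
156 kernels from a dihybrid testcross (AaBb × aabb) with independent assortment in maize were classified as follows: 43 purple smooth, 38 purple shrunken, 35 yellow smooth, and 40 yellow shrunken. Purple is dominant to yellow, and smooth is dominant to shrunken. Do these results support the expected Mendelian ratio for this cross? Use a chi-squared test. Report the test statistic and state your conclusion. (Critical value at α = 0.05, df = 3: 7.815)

0.872; consistent

A dihybrid testcross with independent assortment gives a 1:1:1:1 ratio.
Under the 1:1:1:1 hypothesis (Σ ratio = 4, N = 156):
  purple smooth: 156 × 1/4 = 39
  purple shrunken: 156 × 1/4 = 39
  yellow smooth: 156 × 1/4 = 39
  yellow shrunken: 156 × 1/4 = 39
χ² = Σ (O − E)² / E
  purple smooth: (43 − 39)² / 39 = 0.4103
  purple shrunken: (38 − 39)² / 39 = 0.0256
  yellow smooth: (35 − 39)² / 39 = 0.4103
  yellow shrunken: (40 − 39)² / 39 = 0.0256
χ² = 0.4103 + 0.0256 + 0.4103 + 0.0256 = 0.8718 ≈ 0.872
Degrees of freedom = 4 − 1 = 3; critical value at α = 0.05 is 7.815.
Since 0.872 < 7.815, we fail to reject the null hypothesis — the data are consistent with the 1:1:1:1 ratio.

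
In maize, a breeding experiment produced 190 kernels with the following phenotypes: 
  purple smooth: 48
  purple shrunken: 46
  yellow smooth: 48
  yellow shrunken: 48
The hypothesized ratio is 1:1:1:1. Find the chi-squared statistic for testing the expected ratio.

0.063

The 1:1:1:1 ratio has 4 parts, so with N = 190 the expected counts are:
  purple smooth: 190 × 1/4 = 47.5
  purple shrunken: 190 × 1/4 = 47.5
  yellow smooth: 190 × 1/4 = 47.5
  yellow shrunken: 190 × 1/4 = 47.5
χ² = Σ (O − E)² / E
  purple smooth: (48 − 47.5)² / 47.5 = 0.0053
  purple shrunken: (46 − 47.5)² / 47.5 = 0.0474
  yellow smooth: (48 − 47.5)² / 47.5 = 0.0053
  yellow shrunken: (48 − 47.5)² / 47.5 = 0.0053
χ² = 0.0053 + 0.0474 + 0.0053 + 0.0053 = 0.0633 ≈ 0.063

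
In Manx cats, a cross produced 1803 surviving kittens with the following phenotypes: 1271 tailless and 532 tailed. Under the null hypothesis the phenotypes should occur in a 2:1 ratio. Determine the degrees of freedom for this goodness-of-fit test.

A goodness-of-fit test with 2 phenotype classes has df = 2 − 1 = 1.

1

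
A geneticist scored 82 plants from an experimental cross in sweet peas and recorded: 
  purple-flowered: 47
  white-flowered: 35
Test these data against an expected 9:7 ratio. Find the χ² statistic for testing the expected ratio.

0.038

Total ratio parts = 16. Expected numbers out of 82:
  purple-flowered: 82 × 9/16 = 46.125
  white-flowered: 82 × 7/16 = 35.875
χ² = Σ (O − E)² / E
  purple-flowered: (47 − 46.125)² / 46.125 = 0.0166
  white-flowered: (35 − 35.875)² / 35.875 = 0.0213
χ² = 0.0166 + 0.0213 = 0.0379 ≈ 0.038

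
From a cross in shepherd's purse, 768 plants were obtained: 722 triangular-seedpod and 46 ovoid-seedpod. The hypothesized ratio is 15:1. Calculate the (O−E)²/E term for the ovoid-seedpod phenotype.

Under the 15:1 hypothesis (Σ ratio = 16, N = 768):
  triangular-seedpod: 768 × 15/16 = 720
  ovoid-seedpod: 768 × 1/16 = 48
Contribution of ovoid-seedpod: (46 − 48)² / 48 = 0.0833

0.083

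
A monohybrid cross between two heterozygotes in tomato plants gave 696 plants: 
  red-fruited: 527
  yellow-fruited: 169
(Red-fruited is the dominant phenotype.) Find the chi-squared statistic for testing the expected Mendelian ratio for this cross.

0.192

For a monohybrid cross between heterozygotes with complete dominance, the expected phenotypic ratio is 3:1.
Expected counts for N = 696 under a 3:1 ratio (total parts = 4):
  red-fruited: 696 × 3/4 = 522
  yellow-fruited: 696 × 1/4 = 174
χ² = Σ (O − E)² / E
  red-fruited: (527 − 522)² / 522 = 0.0479
  yellow-fruited: (169 − 174)² / 174 = 0.1437
χ² = 0.0479 + 0.1437 = 0.1916 ≈ 0.192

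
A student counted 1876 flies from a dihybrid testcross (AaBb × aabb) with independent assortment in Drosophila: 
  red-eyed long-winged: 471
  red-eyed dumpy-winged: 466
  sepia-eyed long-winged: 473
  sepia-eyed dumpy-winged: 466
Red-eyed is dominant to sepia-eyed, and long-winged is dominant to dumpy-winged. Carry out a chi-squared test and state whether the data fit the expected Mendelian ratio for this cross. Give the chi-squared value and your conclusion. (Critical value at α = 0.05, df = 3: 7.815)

A dihybrid testcross with independent assortment gives a 1:1:1:1 ratio.
The 1:1:1:1 ratio has 4 parts, so with N = 1876 the expected counts are:
  red-eyed long-winged: 1876 × 1/4 = 469
  red-eyed dumpy-winged: 1876 × 1/4 = 469
  sepia-eyed long-winged: 1876 × 1/4 = 469
  sepia-eyed dumpy-winged: 1876 × 1/4 = 469
χ² = Σ (O − E)² / E
  red-eyed long-winged: (471 − 469)² / 469 = 0.0085
  red-eyed dumpy-winged: (466 − 469)² / 469 = 0.0192
  sepia-eyed long-winged: (473 − 469)² / 469 = 0.0341
  sepia-eyed dumpy-winged: (466 − 469)² / 469 = 0.0192
χ² = 0.0085 + 0.0192 + 0.0341 + 0.0192 = 0.081
Degrees of freedom = 4 − 1 = 3; critical value at α = 0.05 is 7.815.
Since 0.081 < 7.815, we fail to reject the null hypothesis — the data are consistent with the 1:1:1:1 ratio.

0.081; consistent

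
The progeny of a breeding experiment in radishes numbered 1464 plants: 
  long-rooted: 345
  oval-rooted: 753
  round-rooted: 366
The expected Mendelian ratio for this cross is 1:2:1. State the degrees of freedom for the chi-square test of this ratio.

A goodness-of-fit test with 3 phenotype classes has df = 3 − 1 = 2.

2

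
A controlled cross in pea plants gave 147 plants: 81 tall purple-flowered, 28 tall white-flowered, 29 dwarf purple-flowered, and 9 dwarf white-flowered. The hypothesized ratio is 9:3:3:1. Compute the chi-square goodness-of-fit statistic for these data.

0.120

Under the 9:3:3:1 hypothesis (Σ ratio = 16, N = 147):
  tall purple-flowered: 147 × 9/16 = 82.6875
  tall white-flowered: 147 × 3/16 = 27.5625
  dwarf purple-flowered: 147 × 3/16 = 27.5625
  dwarf white-flowered: 147 × 1/16 = 9.1875
χ² = Σ (O − E)² / E
  tall purple-flowered: (81 − 82.6875)² / 82.6875 = 0.0344
  tall white-flowered: (28 − 27.5625)² / 27.5625 = 0.0069
  dwarf purple-flowered: (29 − 27.5625)² / 27.5625 = 0.0750
  dwarf white-flowered: (9 − 9.1875)² / 9.1875 = 0.0038
χ² = 0.0344 + 0.0069 + 0.0750 + 0.0038 = 0.1201 ≈ 0.120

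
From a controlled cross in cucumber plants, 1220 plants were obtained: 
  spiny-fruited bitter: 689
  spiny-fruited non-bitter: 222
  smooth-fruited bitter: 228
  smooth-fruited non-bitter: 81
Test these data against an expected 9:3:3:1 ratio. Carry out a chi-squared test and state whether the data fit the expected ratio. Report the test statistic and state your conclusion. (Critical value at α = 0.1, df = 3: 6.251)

Under the 9:3:3:1 hypothesis (Σ ratio = 16, N = 1220):
  spiny-fruited bitter: 1220 × 9/16 = 686.25
  spiny-fruited non-bitter: 1220 × 3/16 = 228.75
  smooth-fruited bitter: 1220 × 3/16 = 228.75
  smooth-fruited non-bitter: 1220 × 1/16 = 76.25
χ² = Σ (O − E)² / E
  spiny-fruited bitter: (689 − 686.25)² / 686.25 = 0.0110
  spiny-fruited non-bitter: (222 − 228.75)² / 228.75 = 0.1992
  smooth-fruited bitter: (228 − 228.75)² / 228.75 = 0.0025
  smooth-fruited non-bitter: (81 − 76.25)² / 76.25 = 0.2959
χ² = 0.0110 + 0.1992 + 0.0025 + 0.2959 = 0.5086 ≈ 0.509
Degrees of freedom = 4 − 1 = 3; critical value at α = 0.1 is 6.251.
Since 0.509 < 6.251, we fail to reject the null hypothesis — the data are consistent with the 9:3:3:1 ratio.

0.509; consistent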